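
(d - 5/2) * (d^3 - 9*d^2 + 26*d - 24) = d^4 - 23*d^3/2 + 97*d^2/2 - 89*d + 60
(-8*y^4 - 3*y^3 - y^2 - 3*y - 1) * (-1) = 8*y^4 + 3*y^3 + y^2 + 3*y + 1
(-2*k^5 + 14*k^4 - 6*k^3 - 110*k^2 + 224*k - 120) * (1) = -2*k^5 + 14*k^4 - 6*k^3 - 110*k^2 + 224*k - 120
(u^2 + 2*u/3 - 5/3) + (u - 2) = u^2 + 5*u/3 - 11/3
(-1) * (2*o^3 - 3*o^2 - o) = -2*o^3 + 3*o^2 + o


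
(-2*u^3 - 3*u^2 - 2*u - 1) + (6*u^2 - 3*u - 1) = -2*u^3 + 3*u^2 - 5*u - 2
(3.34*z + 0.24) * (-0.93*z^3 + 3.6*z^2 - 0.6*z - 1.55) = -3.1062*z^4 + 11.8008*z^3 - 1.14*z^2 - 5.321*z - 0.372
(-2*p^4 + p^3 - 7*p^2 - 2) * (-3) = 6*p^4 - 3*p^3 + 21*p^2 + 6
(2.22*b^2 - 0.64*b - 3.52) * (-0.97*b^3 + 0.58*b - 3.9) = -2.1534*b^5 + 0.6208*b^4 + 4.702*b^3 - 9.0292*b^2 + 0.4544*b + 13.728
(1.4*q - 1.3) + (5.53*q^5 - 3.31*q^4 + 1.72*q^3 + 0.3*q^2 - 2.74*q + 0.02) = 5.53*q^5 - 3.31*q^4 + 1.72*q^3 + 0.3*q^2 - 1.34*q - 1.28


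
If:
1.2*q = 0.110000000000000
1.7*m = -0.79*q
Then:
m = -0.04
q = 0.09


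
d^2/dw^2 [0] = 0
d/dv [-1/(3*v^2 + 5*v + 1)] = (6*v + 5)/(3*v^2 + 5*v + 1)^2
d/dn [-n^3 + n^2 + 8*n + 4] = -3*n^2 + 2*n + 8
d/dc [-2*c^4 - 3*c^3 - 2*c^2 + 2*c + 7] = -8*c^3 - 9*c^2 - 4*c + 2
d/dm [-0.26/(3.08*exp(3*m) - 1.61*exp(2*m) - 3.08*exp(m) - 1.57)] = (2.4024*exp(2*m) - 0.8372*exp(m) - 0.8008)*exp(m)/(-3.08*exp(3*m) + 1.61*exp(2*m) + 3.08*exp(m) + 1.57)^2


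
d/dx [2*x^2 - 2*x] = 4*x - 2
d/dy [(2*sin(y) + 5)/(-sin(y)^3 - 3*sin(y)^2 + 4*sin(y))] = (4*sin(y)^3 + 21*sin(y)^2 + 30*sin(y) - 20)*cos(y)/((sin(y) - 1)^2*(sin(y) + 4)^2*sin(y)^2)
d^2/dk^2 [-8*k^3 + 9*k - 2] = -48*k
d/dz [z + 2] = 1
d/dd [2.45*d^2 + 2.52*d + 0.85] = 4.9*d + 2.52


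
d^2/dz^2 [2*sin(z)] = -2*sin(z)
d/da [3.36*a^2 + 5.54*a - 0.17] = 6.72*a + 5.54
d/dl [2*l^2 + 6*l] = 4*l + 6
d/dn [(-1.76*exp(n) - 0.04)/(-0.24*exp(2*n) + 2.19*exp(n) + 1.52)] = (-(0.48*exp(n) - 2.19)*(1.76*exp(n) + 0.04) + 0.4224*exp(2*n) - 3.8544*exp(n) - 2.6752)*exp(n)/(-0.24*exp(2*n) + 2.19*exp(n) + 1.52)^2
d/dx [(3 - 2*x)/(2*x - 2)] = -1/(2*(x - 1)^2)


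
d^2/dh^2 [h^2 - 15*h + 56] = 2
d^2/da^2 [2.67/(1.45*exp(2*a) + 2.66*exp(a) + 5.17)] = (2.67*(2.9*exp(a) + 2.66)*(5.8*exp(a) + 5.32)*exp(a) - (15.486*exp(a) + 7.1022)*(1.45*exp(2*a) + 2.66*exp(a) + 5.17))*exp(a)/(1.45*exp(2*a) + 2.66*exp(a) + 5.17)^3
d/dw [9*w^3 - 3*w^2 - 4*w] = 27*w^2 - 6*w - 4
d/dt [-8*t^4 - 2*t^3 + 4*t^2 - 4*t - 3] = -32*t^3 - 6*t^2 + 8*t - 4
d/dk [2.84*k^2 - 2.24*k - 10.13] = 5.68*k - 2.24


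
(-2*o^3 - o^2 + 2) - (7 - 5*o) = -2*o^3 - o^2 + 5*o - 5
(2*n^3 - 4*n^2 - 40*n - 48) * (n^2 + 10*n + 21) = 2*n^5 + 16*n^4 - 38*n^3 - 532*n^2 - 1320*n - 1008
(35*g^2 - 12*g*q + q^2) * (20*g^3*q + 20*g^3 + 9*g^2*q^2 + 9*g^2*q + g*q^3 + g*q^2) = 700*g^5*q + 700*g^5 + 75*g^4*q^2 + 75*g^4*q - 53*g^3*q^3 - 53*g^3*q^2 - 3*g^2*q^4 - 3*g^2*q^3 + g*q^5 + g*q^4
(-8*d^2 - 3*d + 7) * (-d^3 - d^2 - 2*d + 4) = 8*d^5 + 11*d^4 + 12*d^3 - 33*d^2 - 26*d + 28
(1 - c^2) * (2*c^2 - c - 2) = -2*c^4 + c^3 + 4*c^2 - c - 2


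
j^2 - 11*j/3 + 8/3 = (j - 8/3)*(j - 1)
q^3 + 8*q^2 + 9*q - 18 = (q - 1)*(q + 3)*(q + 6)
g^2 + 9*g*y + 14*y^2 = (g + 2*y)*(g + 7*y)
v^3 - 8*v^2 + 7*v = v*(v - 7)*(v - 1)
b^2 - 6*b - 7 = (b - 7)*(b + 1)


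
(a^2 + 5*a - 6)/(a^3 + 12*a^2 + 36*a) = (a - 1)/(a*(a + 6))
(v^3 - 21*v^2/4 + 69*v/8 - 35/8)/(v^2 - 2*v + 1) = (8*v^2 - 34*v + 35)/(8*(v - 1))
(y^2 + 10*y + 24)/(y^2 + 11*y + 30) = (y + 4)/(y + 5)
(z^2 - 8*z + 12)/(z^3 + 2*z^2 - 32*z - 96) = (z - 2)/(z^2 + 8*z + 16)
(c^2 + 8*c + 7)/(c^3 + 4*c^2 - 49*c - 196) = (c + 1)/(c^2 - 3*c - 28)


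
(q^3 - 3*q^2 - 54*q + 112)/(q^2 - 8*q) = q + 5 - 14/q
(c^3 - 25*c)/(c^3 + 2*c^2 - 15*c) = (c - 5)/(c - 3)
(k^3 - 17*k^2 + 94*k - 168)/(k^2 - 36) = (k^2 - 11*k + 28)/(k + 6)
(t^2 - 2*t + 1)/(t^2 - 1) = (t - 1)/(t + 1)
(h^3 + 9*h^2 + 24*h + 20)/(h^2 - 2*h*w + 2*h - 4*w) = (-h^2 - 7*h - 10)/(-h + 2*w)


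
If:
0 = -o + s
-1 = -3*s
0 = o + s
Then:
No Solution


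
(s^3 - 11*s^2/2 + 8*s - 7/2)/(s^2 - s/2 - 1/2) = (2*s^2 - 9*s + 7)/(2*s + 1)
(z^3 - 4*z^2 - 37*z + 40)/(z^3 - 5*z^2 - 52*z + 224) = (z^2 + 4*z - 5)/(z^2 + 3*z - 28)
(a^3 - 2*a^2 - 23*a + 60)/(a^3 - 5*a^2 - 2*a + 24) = (a + 5)/(a + 2)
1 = 1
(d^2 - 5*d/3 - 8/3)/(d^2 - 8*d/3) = (d + 1)/d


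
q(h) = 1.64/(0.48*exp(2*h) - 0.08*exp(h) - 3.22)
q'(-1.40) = -0.01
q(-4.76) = -0.51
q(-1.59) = -0.51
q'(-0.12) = -0.13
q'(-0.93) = -0.02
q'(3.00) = -0.02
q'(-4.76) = 0.00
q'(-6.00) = 0.00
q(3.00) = 0.01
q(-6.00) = -0.51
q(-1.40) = -0.51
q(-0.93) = -0.52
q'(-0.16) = -0.12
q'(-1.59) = -0.00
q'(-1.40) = -0.01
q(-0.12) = -0.56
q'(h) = 1.64*(-0.96*exp(2*h) + 0.08*exp(h))/(0.48*exp(2*h) - 0.08*exp(h) - 3.22)^2 = (0.1312 - 1.5744*exp(h))*exp(h)/(-0.48*exp(2*h) + 0.08*exp(h) + 3.22)^2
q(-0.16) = -0.56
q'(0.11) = -0.25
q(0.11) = -0.60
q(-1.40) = -0.51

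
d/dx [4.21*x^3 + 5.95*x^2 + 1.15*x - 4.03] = 12.63*x^2 + 11.9*x + 1.15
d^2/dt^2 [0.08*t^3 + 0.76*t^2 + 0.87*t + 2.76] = 0.48*t + 1.52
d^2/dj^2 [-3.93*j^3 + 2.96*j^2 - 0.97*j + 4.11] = 5.92 - 23.58*j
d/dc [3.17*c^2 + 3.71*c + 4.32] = 6.34*c + 3.71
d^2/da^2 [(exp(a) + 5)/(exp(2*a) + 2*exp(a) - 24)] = (exp(4*a) + 18*exp(3*a) + 174*exp(2*a) + 548*exp(a) + 816)*exp(a)/(exp(6*a) + 6*exp(5*a) - 60*exp(4*a) - 280*exp(3*a) + 1440*exp(2*a) + 3456*exp(a) - 13824)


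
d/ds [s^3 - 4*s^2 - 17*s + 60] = 3*s^2 - 8*s - 17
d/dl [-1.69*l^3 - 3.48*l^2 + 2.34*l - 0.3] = -5.07*l^2 - 6.96*l + 2.34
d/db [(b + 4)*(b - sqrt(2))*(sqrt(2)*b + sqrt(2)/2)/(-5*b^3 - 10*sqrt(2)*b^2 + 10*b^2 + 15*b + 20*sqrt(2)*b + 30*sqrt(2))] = (-12*b^4 + 13*sqrt(2)*b^4 - 4*b^3 + 20*sqrt(2)*b^3 - 33*sqrt(2)*b^2 + 160*b^2 - 80*sqrt(2)*b + 248*b - 76*sqrt(2) + 72)/(10*(b^6 - 4*b^5 + 4*sqrt(2)*b^5 - 16*sqrt(2)*b^4 + 6*b^4 - 20*b^3 - 8*sqrt(2)*b^3 - 7*b^2 + 48*sqrt(2)*b^2 + 36*sqrt(2)*b + 96*b + 72))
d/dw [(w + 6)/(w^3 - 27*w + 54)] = -2/(w^3 - 9*w^2 + 27*w - 27)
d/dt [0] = 0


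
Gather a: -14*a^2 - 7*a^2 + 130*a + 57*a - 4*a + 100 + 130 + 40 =-21*a^2 + 183*a + 270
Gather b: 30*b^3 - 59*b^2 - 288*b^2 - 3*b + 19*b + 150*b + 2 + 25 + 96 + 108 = 30*b^3 - 347*b^2 + 166*b + 231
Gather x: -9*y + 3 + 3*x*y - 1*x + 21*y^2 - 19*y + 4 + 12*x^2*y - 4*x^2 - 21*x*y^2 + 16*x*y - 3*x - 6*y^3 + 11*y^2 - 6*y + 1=x^2*(12*y - 4) + x*(-21*y^2 + 19*y - 4) - 6*y^3 + 32*y^2 - 34*y + 8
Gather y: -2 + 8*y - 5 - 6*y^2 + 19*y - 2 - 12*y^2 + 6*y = -18*y^2 + 33*y - 9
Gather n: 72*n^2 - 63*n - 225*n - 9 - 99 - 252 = 72*n^2 - 288*n - 360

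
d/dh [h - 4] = 1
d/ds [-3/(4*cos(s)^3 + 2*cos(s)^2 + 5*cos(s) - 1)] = 3*(12*sin(s)^2 - 4*cos(s) - 17)*sin(s)/(8*cos(s) + cos(2*s) + cos(3*s))^2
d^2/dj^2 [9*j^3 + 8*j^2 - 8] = 54*j + 16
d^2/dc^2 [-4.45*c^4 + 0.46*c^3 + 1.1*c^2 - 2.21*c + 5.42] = -53.4*c^2 + 2.76*c + 2.2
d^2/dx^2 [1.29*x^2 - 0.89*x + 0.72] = 2.58000000000000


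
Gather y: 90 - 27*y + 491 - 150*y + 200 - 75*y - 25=756 - 252*y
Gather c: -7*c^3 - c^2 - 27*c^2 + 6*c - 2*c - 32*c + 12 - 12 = -7*c^3 - 28*c^2 - 28*c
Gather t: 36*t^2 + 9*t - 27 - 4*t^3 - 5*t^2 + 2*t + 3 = -4*t^3 + 31*t^2 + 11*t - 24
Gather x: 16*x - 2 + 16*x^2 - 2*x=16*x^2 + 14*x - 2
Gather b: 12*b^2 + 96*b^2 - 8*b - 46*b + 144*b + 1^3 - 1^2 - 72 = 108*b^2 + 90*b - 72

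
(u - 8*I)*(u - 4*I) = u^2 - 12*I*u - 32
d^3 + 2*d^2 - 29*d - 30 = (d - 5)*(d + 1)*(d + 6)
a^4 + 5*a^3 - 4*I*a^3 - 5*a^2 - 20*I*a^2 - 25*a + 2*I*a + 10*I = (a + 5)*(a - 2*I)*(a - I)^2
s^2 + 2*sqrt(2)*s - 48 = (s - 4*sqrt(2))*(s + 6*sqrt(2))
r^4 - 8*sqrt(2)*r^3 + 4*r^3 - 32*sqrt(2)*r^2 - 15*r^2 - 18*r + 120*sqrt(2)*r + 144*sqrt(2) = (r - 3)*(r + 1)*(r + 6)*(r - 8*sqrt(2))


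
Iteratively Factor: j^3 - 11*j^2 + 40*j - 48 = (j - 3)*(j^2 - 8*j + 16) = (j - 4)*(j - 3)*(j - 4)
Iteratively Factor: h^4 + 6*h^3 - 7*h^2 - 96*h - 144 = (h + 4)*(h^3 + 2*h^2 - 15*h - 36) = (h + 3)*(h + 4)*(h^2 - h - 12) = (h - 4)*(h + 3)*(h + 4)*(h + 3)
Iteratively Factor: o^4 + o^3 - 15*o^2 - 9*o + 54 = (o - 3)*(o^3 + 4*o^2 - 3*o - 18) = (o - 3)*(o - 2)*(o^2 + 6*o + 9) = (o - 3)*(o - 2)*(o + 3)*(o + 3)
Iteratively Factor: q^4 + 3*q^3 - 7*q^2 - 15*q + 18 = (q - 2)*(q^3 + 5*q^2 + 3*q - 9) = (q - 2)*(q - 1)*(q^2 + 6*q + 9) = (q - 2)*(q - 1)*(q + 3)*(q + 3)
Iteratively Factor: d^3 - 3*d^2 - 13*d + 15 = (d - 5)*(d^2 + 2*d - 3) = (d - 5)*(d + 3)*(d - 1)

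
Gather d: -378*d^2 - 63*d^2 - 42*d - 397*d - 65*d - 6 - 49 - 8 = -441*d^2 - 504*d - 63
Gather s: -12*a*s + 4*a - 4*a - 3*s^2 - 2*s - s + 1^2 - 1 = -3*s^2 + s*(-12*a - 3)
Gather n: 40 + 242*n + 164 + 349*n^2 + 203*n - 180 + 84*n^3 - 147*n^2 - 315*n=84*n^3 + 202*n^2 + 130*n + 24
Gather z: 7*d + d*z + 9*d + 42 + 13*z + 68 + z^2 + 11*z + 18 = 16*d + z^2 + z*(d + 24) + 128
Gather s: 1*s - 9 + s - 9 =2*s - 18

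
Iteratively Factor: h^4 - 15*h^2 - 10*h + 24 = (h + 2)*(h^3 - 2*h^2 - 11*h + 12) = (h - 4)*(h + 2)*(h^2 + 2*h - 3) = (h - 4)*(h - 1)*(h + 2)*(h + 3)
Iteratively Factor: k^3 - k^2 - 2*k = (k)*(k^2 - k - 2) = k*(k - 2)*(k + 1)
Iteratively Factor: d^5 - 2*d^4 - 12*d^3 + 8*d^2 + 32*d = (d + 2)*(d^4 - 4*d^3 - 4*d^2 + 16*d) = (d - 2)*(d + 2)*(d^3 - 2*d^2 - 8*d) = (d - 4)*(d - 2)*(d + 2)*(d^2 + 2*d) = (d - 4)*(d - 2)*(d + 2)^2*(d)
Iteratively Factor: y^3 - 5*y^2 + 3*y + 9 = (y - 3)*(y^2 - 2*y - 3) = (y - 3)*(y + 1)*(y - 3)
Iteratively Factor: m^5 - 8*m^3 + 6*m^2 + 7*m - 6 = (m - 1)*(m^4 + m^3 - 7*m^2 - m + 6) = (m - 2)*(m - 1)*(m^3 + 3*m^2 - m - 3) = (m - 2)*(m - 1)*(m + 1)*(m^2 + 2*m - 3) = (m - 2)*(m - 1)*(m + 1)*(m + 3)*(m - 1)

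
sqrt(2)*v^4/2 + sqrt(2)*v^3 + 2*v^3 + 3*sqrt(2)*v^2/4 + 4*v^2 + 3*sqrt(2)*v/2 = v*(v + 2)*(v + 3*sqrt(2)/2)*(sqrt(2)*v/2 + 1/2)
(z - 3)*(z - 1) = z^2 - 4*z + 3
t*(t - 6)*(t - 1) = t^3 - 7*t^2 + 6*t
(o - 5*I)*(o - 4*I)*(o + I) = o^3 - 8*I*o^2 - 11*o - 20*I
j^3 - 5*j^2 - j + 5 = (j - 5)*(j - 1)*(j + 1)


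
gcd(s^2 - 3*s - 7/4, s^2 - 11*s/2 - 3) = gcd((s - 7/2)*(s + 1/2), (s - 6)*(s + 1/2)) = s + 1/2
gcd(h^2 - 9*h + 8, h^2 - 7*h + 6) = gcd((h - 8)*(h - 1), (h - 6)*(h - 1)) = h - 1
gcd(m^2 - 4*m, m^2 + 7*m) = m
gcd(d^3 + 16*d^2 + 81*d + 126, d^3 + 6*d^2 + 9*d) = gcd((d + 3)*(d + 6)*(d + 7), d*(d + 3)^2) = d + 3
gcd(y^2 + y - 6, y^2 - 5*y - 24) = y + 3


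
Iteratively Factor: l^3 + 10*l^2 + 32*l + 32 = (l + 4)*(l^2 + 6*l + 8) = (l + 2)*(l + 4)*(l + 4)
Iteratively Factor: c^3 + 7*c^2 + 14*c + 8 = (c + 4)*(c^2 + 3*c + 2) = (c + 2)*(c + 4)*(c + 1)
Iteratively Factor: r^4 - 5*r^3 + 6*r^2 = (r)*(r^3 - 5*r^2 + 6*r) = r^2*(r^2 - 5*r + 6) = r^2*(r - 2)*(r - 3)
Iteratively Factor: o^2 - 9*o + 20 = (o - 4)*(o - 5)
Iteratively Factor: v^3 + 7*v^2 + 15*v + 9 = (v + 3)*(v^2 + 4*v + 3) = (v + 3)^2*(v + 1)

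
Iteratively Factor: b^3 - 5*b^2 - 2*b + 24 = (b - 4)*(b^2 - b - 6) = (b - 4)*(b - 3)*(b + 2)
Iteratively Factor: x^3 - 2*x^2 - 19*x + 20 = (x - 5)*(x^2 + 3*x - 4) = (x - 5)*(x - 1)*(x + 4)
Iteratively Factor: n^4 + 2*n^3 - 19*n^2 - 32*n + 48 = (n - 4)*(n^3 + 6*n^2 + 5*n - 12) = (n - 4)*(n - 1)*(n^2 + 7*n + 12) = (n - 4)*(n - 1)*(n + 4)*(n + 3)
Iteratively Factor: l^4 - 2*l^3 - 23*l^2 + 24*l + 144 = (l - 4)*(l^3 + 2*l^2 - 15*l - 36) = (l - 4)^2*(l^2 + 6*l + 9) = (l - 4)^2*(l + 3)*(l + 3)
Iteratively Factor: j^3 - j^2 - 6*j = (j - 3)*(j^2 + 2*j) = j*(j - 3)*(j + 2)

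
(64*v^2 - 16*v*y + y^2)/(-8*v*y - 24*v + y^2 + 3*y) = (-8*v + y)/(y + 3)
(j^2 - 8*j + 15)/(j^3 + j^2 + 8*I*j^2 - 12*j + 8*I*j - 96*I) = (j - 5)/(j^2 + j*(4 + 8*I) + 32*I)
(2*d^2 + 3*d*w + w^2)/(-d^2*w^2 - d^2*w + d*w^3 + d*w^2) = (2*d^2 + 3*d*w + w^2)/(d*w*(-d*w - d + w^2 + w))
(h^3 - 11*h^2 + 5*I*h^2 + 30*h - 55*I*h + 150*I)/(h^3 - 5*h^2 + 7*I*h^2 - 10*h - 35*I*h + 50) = (h - 6)/(h + 2*I)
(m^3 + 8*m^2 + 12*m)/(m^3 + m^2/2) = 2*(m^2 + 8*m + 12)/(m*(2*m + 1))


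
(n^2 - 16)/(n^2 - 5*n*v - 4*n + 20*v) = (-n - 4)/(-n + 5*v)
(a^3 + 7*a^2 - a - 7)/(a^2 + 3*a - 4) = (a^2 + 8*a + 7)/(a + 4)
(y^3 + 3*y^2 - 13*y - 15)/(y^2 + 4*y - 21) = (y^2 + 6*y + 5)/(y + 7)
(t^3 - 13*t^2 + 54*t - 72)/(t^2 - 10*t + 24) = t - 3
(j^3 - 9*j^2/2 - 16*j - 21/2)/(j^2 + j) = j - 11/2 - 21/(2*j)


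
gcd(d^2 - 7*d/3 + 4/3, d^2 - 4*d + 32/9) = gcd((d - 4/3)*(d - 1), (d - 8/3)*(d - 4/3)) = d - 4/3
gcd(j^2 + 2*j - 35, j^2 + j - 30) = j - 5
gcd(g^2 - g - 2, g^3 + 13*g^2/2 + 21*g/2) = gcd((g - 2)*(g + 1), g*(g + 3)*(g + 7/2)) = 1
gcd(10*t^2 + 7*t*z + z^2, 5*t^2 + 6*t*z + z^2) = 5*t + z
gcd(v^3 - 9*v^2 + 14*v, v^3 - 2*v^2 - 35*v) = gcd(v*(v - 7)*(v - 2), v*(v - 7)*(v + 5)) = v^2 - 7*v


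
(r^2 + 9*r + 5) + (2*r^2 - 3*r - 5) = 3*r^2 + 6*r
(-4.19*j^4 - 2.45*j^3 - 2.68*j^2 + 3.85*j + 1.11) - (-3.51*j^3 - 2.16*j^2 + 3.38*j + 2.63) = -4.19*j^4 + 1.06*j^3 - 0.52*j^2 + 0.47*j - 1.52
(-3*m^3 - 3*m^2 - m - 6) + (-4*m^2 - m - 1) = -3*m^3 - 7*m^2 - 2*m - 7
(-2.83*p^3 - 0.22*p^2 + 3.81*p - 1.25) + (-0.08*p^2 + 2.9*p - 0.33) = -2.83*p^3 - 0.3*p^2 + 6.71*p - 1.58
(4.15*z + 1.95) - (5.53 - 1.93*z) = 6.08*z - 3.58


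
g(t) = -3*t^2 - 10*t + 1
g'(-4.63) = 17.78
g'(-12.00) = 62.00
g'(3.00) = -28.00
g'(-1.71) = 0.26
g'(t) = -6*t - 10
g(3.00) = -56.00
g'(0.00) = -10.00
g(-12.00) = -311.00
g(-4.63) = -17.01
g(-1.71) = 9.33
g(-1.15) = 8.53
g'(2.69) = -26.14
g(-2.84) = 5.20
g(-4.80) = -20.12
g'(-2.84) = 7.04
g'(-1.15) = -3.10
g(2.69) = -47.61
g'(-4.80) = 18.80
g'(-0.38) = -7.72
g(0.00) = 1.00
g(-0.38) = 4.37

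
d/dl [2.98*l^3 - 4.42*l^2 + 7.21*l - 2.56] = 8.94*l^2 - 8.84*l + 7.21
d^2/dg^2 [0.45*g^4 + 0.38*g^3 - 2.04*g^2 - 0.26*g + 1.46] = 5.4*g^2 + 2.28*g - 4.08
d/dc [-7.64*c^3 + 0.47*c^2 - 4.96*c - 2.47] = -22.92*c^2 + 0.94*c - 4.96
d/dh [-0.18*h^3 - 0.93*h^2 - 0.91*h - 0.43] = -0.54*h^2 - 1.86*h - 0.91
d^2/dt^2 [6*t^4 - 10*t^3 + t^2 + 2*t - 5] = 72*t^2 - 60*t + 2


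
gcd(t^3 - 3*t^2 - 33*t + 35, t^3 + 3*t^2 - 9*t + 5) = t^2 + 4*t - 5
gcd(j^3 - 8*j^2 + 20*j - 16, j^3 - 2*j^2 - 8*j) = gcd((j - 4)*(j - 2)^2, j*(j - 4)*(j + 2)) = j - 4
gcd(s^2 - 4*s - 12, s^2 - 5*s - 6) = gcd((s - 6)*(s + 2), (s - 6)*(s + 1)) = s - 6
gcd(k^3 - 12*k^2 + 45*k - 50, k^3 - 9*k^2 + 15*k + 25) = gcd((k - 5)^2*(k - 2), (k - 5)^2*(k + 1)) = k^2 - 10*k + 25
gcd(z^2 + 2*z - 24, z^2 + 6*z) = z + 6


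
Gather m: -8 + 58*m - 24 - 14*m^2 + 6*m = -14*m^2 + 64*m - 32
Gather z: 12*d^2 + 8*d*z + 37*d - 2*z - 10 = 12*d^2 + 37*d + z*(8*d - 2) - 10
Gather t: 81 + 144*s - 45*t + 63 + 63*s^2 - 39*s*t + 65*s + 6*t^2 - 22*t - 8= 63*s^2 + 209*s + 6*t^2 + t*(-39*s - 67) + 136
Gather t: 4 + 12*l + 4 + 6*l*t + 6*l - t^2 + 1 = 6*l*t + 18*l - t^2 + 9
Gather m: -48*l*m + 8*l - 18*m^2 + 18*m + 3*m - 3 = 8*l - 18*m^2 + m*(21 - 48*l) - 3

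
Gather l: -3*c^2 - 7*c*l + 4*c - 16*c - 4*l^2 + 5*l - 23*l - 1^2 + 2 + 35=-3*c^2 - 12*c - 4*l^2 + l*(-7*c - 18) + 36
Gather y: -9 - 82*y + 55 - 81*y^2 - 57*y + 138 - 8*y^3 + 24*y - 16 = -8*y^3 - 81*y^2 - 115*y + 168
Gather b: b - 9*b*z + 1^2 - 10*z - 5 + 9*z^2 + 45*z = b*(1 - 9*z) + 9*z^2 + 35*z - 4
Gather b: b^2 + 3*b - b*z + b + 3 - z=b^2 + b*(4 - z) - z + 3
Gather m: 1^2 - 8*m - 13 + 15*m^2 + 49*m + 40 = 15*m^2 + 41*m + 28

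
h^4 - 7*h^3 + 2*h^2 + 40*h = h*(h - 5)*(h - 4)*(h + 2)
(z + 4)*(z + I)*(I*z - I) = I*z^3 - z^2 + 3*I*z^2 - 3*z - 4*I*z + 4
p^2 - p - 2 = (p - 2)*(p + 1)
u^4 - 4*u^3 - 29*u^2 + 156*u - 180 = (u - 5)*(u - 3)*(u - 2)*(u + 6)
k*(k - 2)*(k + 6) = k^3 + 4*k^2 - 12*k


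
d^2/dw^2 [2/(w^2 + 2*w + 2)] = 4*(-w^2 - 2*w + 4*(w + 1)^2 - 2)/(w^2 + 2*w + 2)^3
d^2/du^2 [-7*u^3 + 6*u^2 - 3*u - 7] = 12 - 42*u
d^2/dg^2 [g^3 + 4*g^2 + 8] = 6*g + 8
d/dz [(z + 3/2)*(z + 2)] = 2*z + 7/2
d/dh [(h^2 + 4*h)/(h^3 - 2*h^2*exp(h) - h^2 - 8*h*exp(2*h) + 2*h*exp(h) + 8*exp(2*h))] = (h*(h + 4)*(2*h^2*exp(h) - 3*h^2 + 16*h*exp(2*h) + 2*h*exp(h) + 2*h - 8*exp(2*h) - 2*exp(h)) + 2*(h + 2)*(h^3 - 2*h^2*exp(h) - h^2 - 8*h*exp(2*h) + 2*h*exp(h) + 8*exp(2*h)))/(h^3 - 2*h^2*exp(h) - h^2 - 8*h*exp(2*h) + 2*h*exp(h) + 8*exp(2*h))^2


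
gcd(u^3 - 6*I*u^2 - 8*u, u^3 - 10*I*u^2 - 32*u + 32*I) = u^2 - 6*I*u - 8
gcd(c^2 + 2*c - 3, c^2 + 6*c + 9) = c + 3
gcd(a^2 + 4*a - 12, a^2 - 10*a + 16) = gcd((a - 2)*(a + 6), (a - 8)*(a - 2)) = a - 2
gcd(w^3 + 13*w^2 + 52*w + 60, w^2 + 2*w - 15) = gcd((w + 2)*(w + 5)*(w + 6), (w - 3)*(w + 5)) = w + 5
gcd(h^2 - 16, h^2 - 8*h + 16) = h - 4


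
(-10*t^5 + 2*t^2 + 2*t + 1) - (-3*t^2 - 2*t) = -10*t^5 + 5*t^2 + 4*t + 1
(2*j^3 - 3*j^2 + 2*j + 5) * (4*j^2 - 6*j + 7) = 8*j^5 - 24*j^4 + 40*j^3 - 13*j^2 - 16*j + 35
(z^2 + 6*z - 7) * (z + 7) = z^3 + 13*z^2 + 35*z - 49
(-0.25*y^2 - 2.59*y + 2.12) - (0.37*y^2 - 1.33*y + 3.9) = -0.62*y^2 - 1.26*y - 1.78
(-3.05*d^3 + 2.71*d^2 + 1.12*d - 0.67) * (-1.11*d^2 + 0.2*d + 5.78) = 3.3855*d^5 - 3.6181*d^4 - 18.3302*d^3 + 16.6315*d^2 + 6.3396*d - 3.8726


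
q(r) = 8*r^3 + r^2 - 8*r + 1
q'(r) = 24*r^2 + 2*r - 8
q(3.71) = 393.60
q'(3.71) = 329.76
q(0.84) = -0.27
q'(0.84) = 10.61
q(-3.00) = -182.00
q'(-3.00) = 202.00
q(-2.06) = -48.21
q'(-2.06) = 89.73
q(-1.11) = 0.17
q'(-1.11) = 19.35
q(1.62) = 24.68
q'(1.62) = 58.23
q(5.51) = 1325.55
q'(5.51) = 731.66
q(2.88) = 177.36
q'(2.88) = 196.83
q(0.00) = 1.00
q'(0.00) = -8.00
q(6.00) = 1717.00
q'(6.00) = 868.00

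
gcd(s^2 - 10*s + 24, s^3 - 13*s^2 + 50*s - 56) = s - 4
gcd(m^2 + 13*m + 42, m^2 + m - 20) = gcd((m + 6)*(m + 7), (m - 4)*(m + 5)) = 1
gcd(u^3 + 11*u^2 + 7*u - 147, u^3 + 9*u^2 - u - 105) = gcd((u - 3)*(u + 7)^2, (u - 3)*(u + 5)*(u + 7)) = u^2 + 4*u - 21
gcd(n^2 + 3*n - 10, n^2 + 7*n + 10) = n + 5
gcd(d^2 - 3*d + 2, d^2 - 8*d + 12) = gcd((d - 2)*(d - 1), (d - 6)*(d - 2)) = d - 2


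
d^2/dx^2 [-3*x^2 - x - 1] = -6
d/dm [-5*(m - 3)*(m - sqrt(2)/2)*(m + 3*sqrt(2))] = -15*m^2 - 25*sqrt(2)*m + 30*m + 15 + 75*sqrt(2)/2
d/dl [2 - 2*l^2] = -4*l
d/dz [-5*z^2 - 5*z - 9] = -10*z - 5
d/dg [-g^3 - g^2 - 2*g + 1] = -3*g^2 - 2*g - 2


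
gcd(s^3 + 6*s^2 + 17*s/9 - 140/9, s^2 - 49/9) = s + 7/3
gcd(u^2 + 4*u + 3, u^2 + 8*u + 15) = u + 3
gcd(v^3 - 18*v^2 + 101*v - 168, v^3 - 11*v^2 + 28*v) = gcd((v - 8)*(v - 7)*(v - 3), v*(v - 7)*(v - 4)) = v - 7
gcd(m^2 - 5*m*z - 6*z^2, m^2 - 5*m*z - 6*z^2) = -m^2 + 5*m*z + 6*z^2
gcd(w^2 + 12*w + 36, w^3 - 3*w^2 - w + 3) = 1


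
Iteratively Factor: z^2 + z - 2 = (z + 2)*(z - 1)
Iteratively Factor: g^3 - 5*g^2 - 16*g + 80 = (g - 5)*(g^2 - 16) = (g - 5)*(g - 4)*(g + 4)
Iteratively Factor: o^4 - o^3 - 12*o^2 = (o)*(o^3 - o^2 - 12*o) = o*(o - 4)*(o^2 + 3*o) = o^2*(o - 4)*(o + 3)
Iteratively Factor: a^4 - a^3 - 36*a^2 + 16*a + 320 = (a + 4)*(a^3 - 5*a^2 - 16*a + 80) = (a - 5)*(a + 4)*(a^2 - 16) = (a - 5)*(a + 4)^2*(a - 4)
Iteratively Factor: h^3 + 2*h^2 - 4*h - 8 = (h + 2)*(h^2 - 4) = (h + 2)^2*(h - 2)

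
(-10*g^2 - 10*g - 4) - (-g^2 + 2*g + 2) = -9*g^2 - 12*g - 6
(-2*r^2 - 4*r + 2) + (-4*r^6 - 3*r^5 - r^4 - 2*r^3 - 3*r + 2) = -4*r^6 - 3*r^5 - r^4 - 2*r^3 - 2*r^2 - 7*r + 4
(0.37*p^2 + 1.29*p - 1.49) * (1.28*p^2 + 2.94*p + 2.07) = 0.4736*p^4 + 2.739*p^3 + 2.6513*p^2 - 1.7103*p - 3.0843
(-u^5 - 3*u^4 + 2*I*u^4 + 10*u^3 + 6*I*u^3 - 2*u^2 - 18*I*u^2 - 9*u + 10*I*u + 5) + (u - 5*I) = -u^5 - 3*u^4 + 2*I*u^4 + 10*u^3 + 6*I*u^3 - 2*u^2 - 18*I*u^2 - 8*u + 10*I*u + 5 - 5*I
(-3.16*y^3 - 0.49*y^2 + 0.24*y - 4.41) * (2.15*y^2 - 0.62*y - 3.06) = -6.794*y^5 + 0.9057*y^4 + 10.4894*y^3 - 8.1309*y^2 + 1.9998*y + 13.4946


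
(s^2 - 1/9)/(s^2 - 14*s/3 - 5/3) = (s - 1/3)/(s - 5)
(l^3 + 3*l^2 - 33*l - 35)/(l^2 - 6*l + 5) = (l^2 + 8*l + 7)/(l - 1)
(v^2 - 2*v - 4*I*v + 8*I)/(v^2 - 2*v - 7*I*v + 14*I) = (v - 4*I)/(v - 7*I)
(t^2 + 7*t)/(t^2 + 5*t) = (t + 7)/(t + 5)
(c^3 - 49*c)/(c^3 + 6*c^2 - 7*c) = (c - 7)/(c - 1)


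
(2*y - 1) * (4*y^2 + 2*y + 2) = 8*y^3 + 2*y - 2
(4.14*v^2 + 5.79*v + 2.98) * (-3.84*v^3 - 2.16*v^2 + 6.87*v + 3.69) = -15.8976*v^5 - 31.176*v^4 + 4.4922*v^3 + 48.6171*v^2 + 41.8377*v + 10.9962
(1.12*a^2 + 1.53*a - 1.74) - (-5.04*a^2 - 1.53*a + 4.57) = 6.16*a^2 + 3.06*a - 6.31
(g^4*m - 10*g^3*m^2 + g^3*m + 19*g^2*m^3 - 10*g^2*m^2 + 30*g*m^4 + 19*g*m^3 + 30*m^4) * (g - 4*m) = g^5*m - 14*g^4*m^2 + g^4*m + 59*g^3*m^3 - 14*g^3*m^2 - 46*g^2*m^4 + 59*g^2*m^3 - 120*g*m^5 - 46*g*m^4 - 120*m^5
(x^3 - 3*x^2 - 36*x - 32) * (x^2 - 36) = x^5 - 3*x^4 - 72*x^3 + 76*x^2 + 1296*x + 1152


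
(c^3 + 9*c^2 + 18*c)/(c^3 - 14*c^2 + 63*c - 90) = c*(c^2 + 9*c + 18)/(c^3 - 14*c^2 + 63*c - 90)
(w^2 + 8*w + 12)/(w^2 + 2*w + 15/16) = 16*(w^2 + 8*w + 12)/(16*w^2 + 32*w + 15)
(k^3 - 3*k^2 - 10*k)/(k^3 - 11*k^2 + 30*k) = (k + 2)/(k - 6)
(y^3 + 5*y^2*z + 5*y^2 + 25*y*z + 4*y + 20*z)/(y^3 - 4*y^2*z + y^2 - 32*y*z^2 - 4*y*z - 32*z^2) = (y^2 + 5*y*z + 4*y + 20*z)/(y^2 - 4*y*z - 32*z^2)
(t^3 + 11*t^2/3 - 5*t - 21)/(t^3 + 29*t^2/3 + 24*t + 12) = (3*t^2 + 2*t - 21)/(3*t^2 + 20*t + 12)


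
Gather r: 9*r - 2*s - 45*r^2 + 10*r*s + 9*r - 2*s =-45*r^2 + r*(10*s + 18) - 4*s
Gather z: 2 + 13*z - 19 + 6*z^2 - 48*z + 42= 6*z^2 - 35*z + 25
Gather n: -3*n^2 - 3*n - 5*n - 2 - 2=-3*n^2 - 8*n - 4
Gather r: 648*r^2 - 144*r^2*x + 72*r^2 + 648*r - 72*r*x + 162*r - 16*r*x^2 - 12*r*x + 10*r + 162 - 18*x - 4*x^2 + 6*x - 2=r^2*(720 - 144*x) + r*(-16*x^2 - 84*x + 820) - 4*x^2 - 12*x + 160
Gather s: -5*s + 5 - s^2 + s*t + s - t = -s^2 + s*(t - 4) - t + 5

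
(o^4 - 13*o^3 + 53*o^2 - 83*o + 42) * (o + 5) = o^5 - 8*o^4 - 12*o^3 + 182*o^2 - 373*o + 210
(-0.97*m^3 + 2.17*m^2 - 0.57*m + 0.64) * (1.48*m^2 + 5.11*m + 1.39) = -1.4356*m^5 - 1.7451*m^4 + 8.8968*m^3 + 1.0508*m^2 + 2.4781*m + 0.8896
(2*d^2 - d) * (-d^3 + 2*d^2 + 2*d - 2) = -2*d^5 + 5*d^4 + 2*d^3 - 6*d^2 + 2*d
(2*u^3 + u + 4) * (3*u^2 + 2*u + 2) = 6*u^5 + 4*u^4 + 7*u^3 + 14*u^2 + 10*u + 8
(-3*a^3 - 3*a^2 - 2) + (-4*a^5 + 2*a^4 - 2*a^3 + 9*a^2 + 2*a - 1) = -4*a^5 + 2*a^4 - 5*a^3 + 6*a^2 + 2*a - 3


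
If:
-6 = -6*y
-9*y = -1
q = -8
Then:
No Solution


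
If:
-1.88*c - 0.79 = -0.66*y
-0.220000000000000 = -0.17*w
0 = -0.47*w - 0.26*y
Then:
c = -1.24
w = 1.29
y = -2.34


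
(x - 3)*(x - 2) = x^2 - 5*x + 6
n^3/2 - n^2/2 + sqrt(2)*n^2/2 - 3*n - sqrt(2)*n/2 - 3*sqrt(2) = (n/2 + 1)*(n - 3)*(n + sqrt(2))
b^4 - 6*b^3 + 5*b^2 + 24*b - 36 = (b - 3)^2*(b - 2)*(b + 2)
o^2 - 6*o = o*(o - 6)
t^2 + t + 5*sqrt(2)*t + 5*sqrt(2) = (t + 1)*(t + 5*sqrt(2))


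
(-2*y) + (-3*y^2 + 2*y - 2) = -3*y^2 - 2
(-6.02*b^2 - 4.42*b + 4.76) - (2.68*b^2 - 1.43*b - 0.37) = -8.7*b^2 - 2.99*b + 5.13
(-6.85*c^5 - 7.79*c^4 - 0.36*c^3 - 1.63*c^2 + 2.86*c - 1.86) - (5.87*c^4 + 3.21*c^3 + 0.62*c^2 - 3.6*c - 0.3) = -6.85*c^5 - 13.66*c^4 - 3.57*c^3 - 2.25*c^2 + 6.46*c - 1.56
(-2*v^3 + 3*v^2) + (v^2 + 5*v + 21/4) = -2*v^3 + 4*v^2 + 5*v + 21/4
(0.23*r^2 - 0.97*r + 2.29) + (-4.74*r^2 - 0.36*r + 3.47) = -4.51*r^2 - 1.33*r + 5.76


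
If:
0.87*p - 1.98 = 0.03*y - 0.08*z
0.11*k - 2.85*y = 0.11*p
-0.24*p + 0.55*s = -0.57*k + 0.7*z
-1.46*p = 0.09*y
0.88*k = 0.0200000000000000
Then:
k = 0.02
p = -0.00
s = 31.48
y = 0.00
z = 24.75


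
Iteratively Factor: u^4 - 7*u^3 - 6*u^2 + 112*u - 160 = (u - 4)*(u^3 - 3*u^2 - 18*u + 40) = (u - 4)*(u - 2)*(u^2 - u - 20) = (u - 4)*(u - 2)*(u + 4)*(u - 5)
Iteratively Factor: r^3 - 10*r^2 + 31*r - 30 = (r - 2)*(r^2 - 8*r + 15) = (r - 3)*(r - 2)*(r - 5)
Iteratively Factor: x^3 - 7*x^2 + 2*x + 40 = (x + 2)*(x^2 - 9*x + 20) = (x - 5)*(x + 2)*(x - 4)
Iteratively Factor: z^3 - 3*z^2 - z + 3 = (z - 3)*(z^2 - 1) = (z - 3)*(z - 1)*(z + 1)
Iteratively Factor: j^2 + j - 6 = (j - 2)*(j + 3)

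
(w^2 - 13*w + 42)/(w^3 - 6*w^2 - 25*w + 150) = (w - 7)/(w^2 - 25)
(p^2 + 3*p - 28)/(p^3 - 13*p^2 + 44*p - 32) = (p + 7)/(p^2 - 9*p + 8)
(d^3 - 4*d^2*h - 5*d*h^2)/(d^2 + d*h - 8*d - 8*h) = d*(d - 5*h)/(d - 8)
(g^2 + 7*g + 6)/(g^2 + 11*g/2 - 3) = 2*(g + 1)/(2*g - 1)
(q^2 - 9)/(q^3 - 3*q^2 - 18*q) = (q - 3)/(q*(q - 6))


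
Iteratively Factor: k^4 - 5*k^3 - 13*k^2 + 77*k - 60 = (k + 4)*(k^3 - 9*k^2 + 23*k - 15) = (k - 5)*(k + 4)*(k^2 - 4*k + 3) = (k - 5)*(k - 1)*(k + 4)*(k - 3)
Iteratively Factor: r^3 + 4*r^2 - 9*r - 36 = (r + 3)*(r^2 + r - 12) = (r + 3)*(r + 4)*(r - 3)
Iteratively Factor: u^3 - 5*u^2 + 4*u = (u - 1)*(u^2 - 4*u) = u*(u - 1)*(u - 4)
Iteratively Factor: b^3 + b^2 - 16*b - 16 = (b + 1)*(b^2 - 16) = (b - 4)*(b + 1)*(b + 4)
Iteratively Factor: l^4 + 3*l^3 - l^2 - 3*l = (l - 1)*(l^3 + 4*l^2 + 3*l) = (l - 1)*(l + 1)*(l^2 + 3*l) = l*(l - 1)*(l + 1)*(l + 3)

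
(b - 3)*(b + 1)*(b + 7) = b^3 + 5*b^2 - 17*b - 21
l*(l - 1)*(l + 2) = l^3 + l^2 - 2*l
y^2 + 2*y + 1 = (y + 1)^2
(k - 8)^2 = k^2 - 16*k + 64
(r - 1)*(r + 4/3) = r^2 + r/3 - 4/3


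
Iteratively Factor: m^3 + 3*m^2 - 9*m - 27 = (m + 3)*(m^2 - 9) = (m + 3)^2*(m - 3)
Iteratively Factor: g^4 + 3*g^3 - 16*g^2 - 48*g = (g)*(g^3 + 3*g^2 - 16*g - 48) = g*(g + 3)*(g^2 - 16) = g*(g - 4)*(g + 3)*(g + 4)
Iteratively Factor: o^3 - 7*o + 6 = (o - 2)*(o^2 + 2*o - 3) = (o - 2)*(o - 1)*(o + 3)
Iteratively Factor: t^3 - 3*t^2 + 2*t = (t - 2)*(t^2 - t) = t*(t - 2)*(t - 1)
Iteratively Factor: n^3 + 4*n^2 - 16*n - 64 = (n + 4)*(n^2 - 16) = (n + 4)^2*(n - 4)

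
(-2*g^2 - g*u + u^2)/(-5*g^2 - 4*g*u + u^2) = (-2*g + u)/(-5*g + u)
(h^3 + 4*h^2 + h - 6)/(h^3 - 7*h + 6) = (h + 2)/(h - 2)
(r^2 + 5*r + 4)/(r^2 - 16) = (r + 1)/(r - 4)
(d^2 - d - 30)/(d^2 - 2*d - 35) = (d - 6)/(d - 7)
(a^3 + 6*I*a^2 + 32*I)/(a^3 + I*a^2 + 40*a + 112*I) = (a - 2*I)/(a - 7*I)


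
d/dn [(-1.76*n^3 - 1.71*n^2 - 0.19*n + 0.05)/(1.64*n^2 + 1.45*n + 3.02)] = (-2.8864*n^4 - 5.104*n^3 - 18.1135*n^2 - 10.4924*n - 0.6463)/(2.6896*n^4 + 4.756*n^3 + 12.0081*n^2 + 8.758*n + 9.1204)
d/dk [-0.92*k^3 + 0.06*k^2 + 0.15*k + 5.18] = -2.76*k^2 + 0.12*k + 0.15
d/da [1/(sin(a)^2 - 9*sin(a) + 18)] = (9 - 2*sin(a))*cos(a)/(sin(a)^2 - 9*sin(a) + 18)^2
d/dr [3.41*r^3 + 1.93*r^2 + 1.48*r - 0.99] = 10.23*r^2 + 3.86*r + 1.48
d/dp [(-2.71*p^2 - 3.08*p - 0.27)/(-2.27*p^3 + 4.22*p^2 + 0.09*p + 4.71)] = (-6.1517*p^4 - 13.9832*p^3 + 10.915*p^2 - 23.2494*p - 14.4825)/(5.1529*p^6 - 19.1588*p^5 + 17.3998*p^4 - 20.6238*p^3 + 39.7605*p^2 + 0.8478*p + 22.1841)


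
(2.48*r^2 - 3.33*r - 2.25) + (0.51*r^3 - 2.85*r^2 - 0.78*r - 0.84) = 0.51*r^3 - 0.37*r^2 - 4.11*r - 3.09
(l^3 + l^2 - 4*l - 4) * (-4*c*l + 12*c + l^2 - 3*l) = -4*c*l^4 + 8*c*l^3 + 28*c*l^2 - 32*c*l - 48*c + l^5 - 2*l^4 - 7*l^3 + 8*l^2 + 12*l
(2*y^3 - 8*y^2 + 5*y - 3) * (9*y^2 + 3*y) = 18*y^5 - 66*y^4 + 21*y^3 - 12*y^2 - 9*y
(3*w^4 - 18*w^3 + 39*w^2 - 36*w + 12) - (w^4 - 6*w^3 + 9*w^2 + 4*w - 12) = 2*w^4 - 12*w^3 + 30*w^2 - 40*w + 24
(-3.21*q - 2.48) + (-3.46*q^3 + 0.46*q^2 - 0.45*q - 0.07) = -3.46*q^3 + 0.46*q^2 - 3.66*q - 2.55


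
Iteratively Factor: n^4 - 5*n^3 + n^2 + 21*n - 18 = (n - 3)*(n^3 - 2*n^2 - 5*n + 6) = (n - 3)*(n - 1)*(n^2 - n - 6) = (n - 3)^2*(n - 1)*(n + 2)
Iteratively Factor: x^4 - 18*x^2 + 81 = (x - 3)*(x^3 + 3*x^2 - 9*x - 27) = (x - 3)*(x + 3)*(x^2 - 9) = (x - 3)*(x + 3)^2*(x - 3)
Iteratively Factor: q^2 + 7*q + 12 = (q + 4)*(q + 3)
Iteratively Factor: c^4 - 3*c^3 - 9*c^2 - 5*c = (c + 1)*(c^3 - 4*c^2 - 5*c) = (c + 1)^2*(c^2 - 5*c) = (c - 5)*(c + 1)^2*(c)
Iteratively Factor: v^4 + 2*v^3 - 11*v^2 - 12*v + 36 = (v + 3)*(v^3 - v^2 - 8*v + 12) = (v + 3)^2*(v^2 - 4*v + 4) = (v - 2)*(v + 3)^2*(v - 2)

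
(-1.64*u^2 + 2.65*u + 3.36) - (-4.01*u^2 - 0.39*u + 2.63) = 2.37*u^2 + 3.04*u + 0.73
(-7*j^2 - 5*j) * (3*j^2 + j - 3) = -21*j^4 - 22*j^3 + 16*j^2 + 15*j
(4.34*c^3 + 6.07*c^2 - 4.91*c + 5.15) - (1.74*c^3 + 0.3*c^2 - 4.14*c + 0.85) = 2.6*c^3 + 5.77*c^2 - 0.77*c + 4.3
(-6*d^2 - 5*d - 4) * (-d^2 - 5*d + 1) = 6*d^4 + 35*d^3 + 23*d^2 + 15*d - 4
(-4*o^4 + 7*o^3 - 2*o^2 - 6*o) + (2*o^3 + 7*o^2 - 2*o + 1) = -4*o^4 + 9*o^3 + 5*o^2 - 8*o + 1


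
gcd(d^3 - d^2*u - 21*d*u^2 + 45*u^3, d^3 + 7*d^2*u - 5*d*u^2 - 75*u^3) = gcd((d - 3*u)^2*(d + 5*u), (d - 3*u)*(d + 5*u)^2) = -d^2 - 2*d*u + 15*u^2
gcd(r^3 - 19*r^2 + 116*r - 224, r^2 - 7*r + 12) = r - 4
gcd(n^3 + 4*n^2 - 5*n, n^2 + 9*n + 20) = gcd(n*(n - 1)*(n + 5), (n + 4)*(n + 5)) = n + 5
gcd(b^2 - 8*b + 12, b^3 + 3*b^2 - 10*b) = b - 2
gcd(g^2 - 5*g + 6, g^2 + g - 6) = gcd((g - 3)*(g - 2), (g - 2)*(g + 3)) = g - 2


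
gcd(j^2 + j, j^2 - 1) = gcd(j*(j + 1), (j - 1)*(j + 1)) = j + 1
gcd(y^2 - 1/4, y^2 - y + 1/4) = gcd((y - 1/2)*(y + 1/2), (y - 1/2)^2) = y - 1/2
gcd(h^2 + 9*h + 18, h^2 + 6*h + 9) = h + 3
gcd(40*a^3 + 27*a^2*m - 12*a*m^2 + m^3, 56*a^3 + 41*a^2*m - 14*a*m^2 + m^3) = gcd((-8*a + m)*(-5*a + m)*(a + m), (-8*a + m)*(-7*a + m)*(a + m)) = 8*a^2 + 7*a*m - m^2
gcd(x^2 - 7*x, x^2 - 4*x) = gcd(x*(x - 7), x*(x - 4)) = x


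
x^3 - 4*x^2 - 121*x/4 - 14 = (x - 8)*(x + 1/2)*(x + 7/2)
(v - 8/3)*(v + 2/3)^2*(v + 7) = v^4 + 17*v^3/3 - 112*v^2/9 - 620*v/27 - 224/27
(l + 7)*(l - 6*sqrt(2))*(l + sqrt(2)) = l^3 - 5*sqrt(2)*l^2 + 7*l^2 - 35*sqrt(2)*l - 12*l - 84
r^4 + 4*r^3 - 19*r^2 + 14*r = r*(r - 2)*(r - 1)*(r + 7)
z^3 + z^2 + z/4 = z*(z + 1/2)^2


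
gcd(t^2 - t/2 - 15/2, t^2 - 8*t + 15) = t - 3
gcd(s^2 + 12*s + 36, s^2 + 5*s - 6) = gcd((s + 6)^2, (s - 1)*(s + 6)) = s + 6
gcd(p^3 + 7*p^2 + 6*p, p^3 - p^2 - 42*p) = p^2 + 6*p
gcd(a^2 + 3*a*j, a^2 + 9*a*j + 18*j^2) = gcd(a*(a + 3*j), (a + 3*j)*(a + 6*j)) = a + 3*j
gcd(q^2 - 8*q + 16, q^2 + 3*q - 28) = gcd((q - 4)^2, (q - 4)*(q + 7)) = q - 4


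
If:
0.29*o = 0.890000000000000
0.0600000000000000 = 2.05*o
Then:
No Solution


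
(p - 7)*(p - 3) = p^2 - 10*p + 21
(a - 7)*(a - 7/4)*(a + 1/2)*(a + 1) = a^4 - 29*a^3/4 - 3*a^2/8 + 14*a + 49/8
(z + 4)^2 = z^2 + 8*z + 16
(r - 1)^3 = r^3 - 3*r^2 + 3*r - 1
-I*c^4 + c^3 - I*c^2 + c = c*(c - I)*(c + I)*(-I*c + 1)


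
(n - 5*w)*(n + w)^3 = n^4 - 2*n^3*w - 12*n^2*w^2 - 14*n*w^3 - 5*w^4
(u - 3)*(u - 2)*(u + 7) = u^3 + 2*u^2 - 29*u + 42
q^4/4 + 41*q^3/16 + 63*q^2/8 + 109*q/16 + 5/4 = (q/4 + 1)*(q + 1/4)*(q + 1)*(q + 5)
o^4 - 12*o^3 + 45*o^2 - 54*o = o*(o - 6)*(o - 3)^2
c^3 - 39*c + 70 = (c - 5)*(c - 2)*(c + 7)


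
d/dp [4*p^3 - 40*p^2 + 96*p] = 12*p^2 - 80*p + 96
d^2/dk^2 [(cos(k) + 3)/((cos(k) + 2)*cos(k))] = (-10*sin(k)^4/cos(k)^3 + sin(k)^2 - 17 - 14/cos(k) + 36/cos(k)^2 + 34/cos(k)^3)/(cos(k) + 2)^3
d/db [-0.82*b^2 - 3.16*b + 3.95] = -1.64*b - 3.16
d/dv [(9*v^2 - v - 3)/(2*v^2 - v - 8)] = (-7*v^2 - 132*v + 5)/(4*v^4 - 4*v^3 - 31*v^2 + 16*v + 64)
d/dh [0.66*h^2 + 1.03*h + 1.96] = 1.32*h + 1.03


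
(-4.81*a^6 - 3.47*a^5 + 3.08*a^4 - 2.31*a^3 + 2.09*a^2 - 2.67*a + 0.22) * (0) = 0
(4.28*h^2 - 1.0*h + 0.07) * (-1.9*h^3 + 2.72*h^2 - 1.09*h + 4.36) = -8.132*h^5 + 13.5416*h^4 - 7.5182*h^3 + 19.9412*h^2 - 4.4363*h + 0.3052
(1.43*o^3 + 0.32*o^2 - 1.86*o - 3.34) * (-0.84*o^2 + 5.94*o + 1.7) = -1.2012*o^5 + 8.2254*o^4 + 5.8942*o^3 - 7.6988*o^2 - 23.0016*o - 5.678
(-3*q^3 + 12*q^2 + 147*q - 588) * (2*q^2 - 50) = -6*q^5 + 24*q^4 + 444*q^3 - 1776*q^2 - 7350*q + 29400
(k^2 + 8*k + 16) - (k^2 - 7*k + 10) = 15*k + 6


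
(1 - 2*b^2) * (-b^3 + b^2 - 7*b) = 2*b^5 - 2*b^4 + 13*b^3 + b^2 - 7*b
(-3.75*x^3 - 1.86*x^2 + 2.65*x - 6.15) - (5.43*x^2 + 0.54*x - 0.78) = -3.75*x^3 - 7.29*x^2 + 2.11*x - 5.37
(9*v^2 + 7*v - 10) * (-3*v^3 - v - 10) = -27*v^5 - 21*v^4 + 21*v^3 - 97*v^2 - 60*v + 100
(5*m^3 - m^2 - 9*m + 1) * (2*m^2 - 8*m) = 10*m^5 - 42*m^4 - 10*m^3 + 74*m^2 - 8*m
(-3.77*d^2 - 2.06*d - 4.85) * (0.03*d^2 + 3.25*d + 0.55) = -0.1131*d^4 - 12.3143*d^3 - 8.914*d^2 - 16.8955*d - 2.6675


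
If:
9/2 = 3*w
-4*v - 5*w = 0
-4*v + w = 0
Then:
No Solution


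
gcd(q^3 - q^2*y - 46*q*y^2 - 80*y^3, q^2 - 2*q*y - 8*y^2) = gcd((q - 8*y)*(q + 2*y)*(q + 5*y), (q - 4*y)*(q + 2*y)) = q + 2*y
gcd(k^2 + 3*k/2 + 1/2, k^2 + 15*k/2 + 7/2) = k + 1/2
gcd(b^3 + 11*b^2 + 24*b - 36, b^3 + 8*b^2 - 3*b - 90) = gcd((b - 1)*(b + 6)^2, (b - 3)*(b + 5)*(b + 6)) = b + 6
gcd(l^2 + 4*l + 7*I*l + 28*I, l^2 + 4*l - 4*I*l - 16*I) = l + 4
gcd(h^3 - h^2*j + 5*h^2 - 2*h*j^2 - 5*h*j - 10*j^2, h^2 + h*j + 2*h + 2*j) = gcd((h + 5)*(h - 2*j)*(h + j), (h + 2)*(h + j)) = h + j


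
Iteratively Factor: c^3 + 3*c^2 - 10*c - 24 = (c - 3)*(c^2 + 6*c + 8) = (c - 3)*(c + 4)*(c + 2)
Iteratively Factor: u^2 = (u)*(u)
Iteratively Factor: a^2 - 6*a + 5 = (a - 1)*(a - 5)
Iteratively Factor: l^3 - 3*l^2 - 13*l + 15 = (l + 3)*(l^2 - 6*l + 5) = (l - 1)*(l + 3)*(l - 5)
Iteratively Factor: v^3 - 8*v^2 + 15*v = (v - 3)*(v^2 - 5*v) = v*(v - 3)*(v - 5)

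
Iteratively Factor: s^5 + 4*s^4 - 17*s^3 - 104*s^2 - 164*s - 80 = (s + 2)*(s^4 + 2*s^3 - 21*s^2 - 62*s - 40) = (s + 1)*(s + 2)*(s^3 + s^2 - 22*s - 40) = (s + 1)*(s + 2)^2*(s^2 - s - 20) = (s + 1)*(s + 2)^2*(s + 4)*(s - 5)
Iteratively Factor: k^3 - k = (k)*(k^2 - 1) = k*(k + 1)*(k - 1)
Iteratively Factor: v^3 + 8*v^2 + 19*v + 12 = (v + 3)*(v^2 + 5*v + 4) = (v + 1)*(v + 3)*(v + 4)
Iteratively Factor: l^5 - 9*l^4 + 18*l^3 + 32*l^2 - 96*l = (l - 4)*(l^4 - 5*l^3 - 2*l^2 + 24*l) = (l - 4)*(l + 2)*(l^3 - 7*l^2 + 12*l) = l*(l - 4)*(l + 2)*(l^2 - 7*l + 12) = l*(l - 4)^2*(l + 2)*(l - 3)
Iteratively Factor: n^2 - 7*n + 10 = (n - 2)*(n - 5)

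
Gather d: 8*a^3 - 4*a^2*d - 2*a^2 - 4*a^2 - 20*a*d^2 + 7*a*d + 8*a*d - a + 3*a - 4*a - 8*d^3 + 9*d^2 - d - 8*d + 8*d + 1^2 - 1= 8*a^3 - 6*a^2 - 2*a - 8*d^3 + d^2*(9 - 20*a) + d*(-4*a^2 + 15*a - 1)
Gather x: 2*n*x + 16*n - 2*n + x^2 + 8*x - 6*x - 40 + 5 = 14*n + x^2 + x*(2*n + 2) - 35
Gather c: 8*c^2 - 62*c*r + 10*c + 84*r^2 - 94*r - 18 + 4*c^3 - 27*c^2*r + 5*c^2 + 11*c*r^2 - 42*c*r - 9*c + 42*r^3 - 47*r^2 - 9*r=4*c^3 + c^2*(13 - 27*r) + c*(11*r^2 - 104*r + 1) + 42*r^3 + 37*r^2 - 103*r - 18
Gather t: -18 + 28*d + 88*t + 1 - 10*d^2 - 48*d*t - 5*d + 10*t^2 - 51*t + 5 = -10*d^2 + 23*d + 10*t^2 + t*(37 - 48*d) - 12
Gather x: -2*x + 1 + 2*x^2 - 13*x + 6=2*x^2 - 15*x + 7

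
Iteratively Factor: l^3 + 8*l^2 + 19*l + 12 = (l + 4)*(l^2 + 4*l + 3) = (l + 1)*(l + 4)*(l + 3)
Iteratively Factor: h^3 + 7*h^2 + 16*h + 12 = (h + 3)*(h^2 + 4*h + 4) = (h + 2)*(h + 3)*(h + 2)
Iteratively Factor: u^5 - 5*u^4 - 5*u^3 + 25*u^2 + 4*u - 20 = (u + 1)*(u^4 - 6*u^3 + u^2 + 24*u - 20) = (u - 1)*(u + 1)*(u^3 - 5*u^2 - 4*u + 20) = (u - 5)*(u - 1)*(u + 1)*(u^2 - 4) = (u - 5)*(u - 1)*(u + 1)*(u + 2)*(u - 2)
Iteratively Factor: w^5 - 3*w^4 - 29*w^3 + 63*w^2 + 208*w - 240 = (w - 5)*(w^4 + 2*w^3 - 19*w^2 - 32*w + 48) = (w - 5)*(w - 4)*(w^3 + 6*w^2 + 5*w - 12) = (w - 5)*(w - 4)*(w + 3)*(w^2 + 3*w - 4) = (w - 5)*(w - 4)*(w + 3)*(w + 4)*(w - 1)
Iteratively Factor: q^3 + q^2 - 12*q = (q - 3)*(q^2 + 4*q) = (q - 3)*(q + 4)*(q)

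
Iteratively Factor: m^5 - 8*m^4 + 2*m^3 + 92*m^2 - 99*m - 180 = (m + 1)*(m^4 - 9*m^3 + 11*m^2 + 81*m - 180) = (m - 5)*(m + 1)*(m^3 - 4*m^2 - 9*m + 36) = (m - 5)*(m + 1)*(m + 3)*(m^2 - 7*m + 12) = (m - 5)*(m - 4)*(m + 1)*(m + 3)*(m - 3)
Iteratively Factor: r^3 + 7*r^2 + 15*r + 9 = (r + 3)*(r^2 + 4*r + 3) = (r + 1)*(r + 3)*(r + 3)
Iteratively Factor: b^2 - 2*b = (b)*(b - 2)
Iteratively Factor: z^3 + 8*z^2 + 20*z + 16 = (z + 2)*(z^2 + 6*z + 8) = (z + 2)^2*(z + 4)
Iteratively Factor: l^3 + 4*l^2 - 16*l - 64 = (l + 4)*(l^2 - 16) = (l + 4)^2*(l - 4)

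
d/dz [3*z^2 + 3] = 6*z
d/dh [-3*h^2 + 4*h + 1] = 4 - 6*h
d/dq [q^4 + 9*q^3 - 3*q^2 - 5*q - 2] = 4*q^3 + 27*q^2 - 6*q - 5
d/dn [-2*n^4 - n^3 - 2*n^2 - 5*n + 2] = -8*n^3 - 3*n^2 - 4*n - 5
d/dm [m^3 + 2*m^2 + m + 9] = 3*m^2 + 4*m + 1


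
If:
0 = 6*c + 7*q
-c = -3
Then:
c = 3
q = -18/7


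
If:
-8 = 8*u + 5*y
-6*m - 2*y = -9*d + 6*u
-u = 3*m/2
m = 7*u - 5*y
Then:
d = -608/2115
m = 16/47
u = -24/47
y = -184/235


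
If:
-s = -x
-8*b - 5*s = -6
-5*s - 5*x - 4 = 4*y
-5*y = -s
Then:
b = 53/54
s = -10/27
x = -10/27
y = -2/27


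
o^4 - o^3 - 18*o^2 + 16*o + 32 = (o - 4)*(o - 2)*(o + 1)*(o + 4)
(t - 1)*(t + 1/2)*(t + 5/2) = t^3 + 2*t^2 - 7*t/4 - 5/4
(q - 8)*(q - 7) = q^2 - 15*q + 56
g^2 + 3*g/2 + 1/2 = (g + 1/2)*(g + 1)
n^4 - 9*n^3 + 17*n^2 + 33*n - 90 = (n - 5)*(n - 3)^2*(n + 2)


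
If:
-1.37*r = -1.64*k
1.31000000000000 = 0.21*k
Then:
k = 6.24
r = 7.47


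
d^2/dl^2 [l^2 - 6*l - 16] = 2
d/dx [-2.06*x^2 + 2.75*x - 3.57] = 2.75 - 4.12*x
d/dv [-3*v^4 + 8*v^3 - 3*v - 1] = -12*v^3 + 24*v^2 - 3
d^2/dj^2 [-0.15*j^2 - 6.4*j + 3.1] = -0.300000000000000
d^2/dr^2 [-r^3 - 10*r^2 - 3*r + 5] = -6*r - 20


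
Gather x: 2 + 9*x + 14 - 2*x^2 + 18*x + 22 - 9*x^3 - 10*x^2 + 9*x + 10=-9*x^3 - 12*x^2 + 36*x + 48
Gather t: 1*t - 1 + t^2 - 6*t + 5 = t^2 - 5*t + 4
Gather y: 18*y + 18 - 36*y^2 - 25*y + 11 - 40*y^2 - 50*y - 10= -76*y^2 - 57*y + 19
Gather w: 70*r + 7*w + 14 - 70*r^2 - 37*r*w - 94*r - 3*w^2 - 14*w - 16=-70*r^2 - 24*r - 3*w^2 + w*(-37*r - 7) - 2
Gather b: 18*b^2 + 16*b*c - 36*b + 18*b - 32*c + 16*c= 18*b^2 + b*(16*c - 18) - 16*c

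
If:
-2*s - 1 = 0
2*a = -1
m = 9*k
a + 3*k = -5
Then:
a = -1/2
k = -3/2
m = -27/2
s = -1/2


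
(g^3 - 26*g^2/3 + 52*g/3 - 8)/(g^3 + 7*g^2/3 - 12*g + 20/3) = (g - 6)/(g + 5)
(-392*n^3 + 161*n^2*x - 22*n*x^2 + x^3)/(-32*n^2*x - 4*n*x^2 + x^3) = (49*n^2 - 14*n*x + x^2)/(x*(4*n + x))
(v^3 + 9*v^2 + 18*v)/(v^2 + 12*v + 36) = v*(v + 3)/(v + 6)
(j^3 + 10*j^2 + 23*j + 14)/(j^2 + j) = j + 9 + 14/j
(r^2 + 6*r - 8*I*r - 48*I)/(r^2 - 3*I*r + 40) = (r + 6)/(r + 5*I)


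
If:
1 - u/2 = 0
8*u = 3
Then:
No Solution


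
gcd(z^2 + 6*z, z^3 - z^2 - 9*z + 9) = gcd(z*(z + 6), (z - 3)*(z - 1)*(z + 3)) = 1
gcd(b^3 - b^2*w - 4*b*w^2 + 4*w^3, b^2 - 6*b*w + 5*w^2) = -b + w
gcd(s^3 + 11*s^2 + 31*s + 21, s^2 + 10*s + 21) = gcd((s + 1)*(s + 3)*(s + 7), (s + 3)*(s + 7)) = s^2 + 10*s + 21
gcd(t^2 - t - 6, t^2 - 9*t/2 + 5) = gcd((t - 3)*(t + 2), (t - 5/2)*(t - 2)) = 1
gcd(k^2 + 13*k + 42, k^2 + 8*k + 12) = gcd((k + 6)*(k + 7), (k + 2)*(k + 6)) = k + 6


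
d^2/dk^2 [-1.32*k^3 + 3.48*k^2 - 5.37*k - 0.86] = 6.96 - 7.92*k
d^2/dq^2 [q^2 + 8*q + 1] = 2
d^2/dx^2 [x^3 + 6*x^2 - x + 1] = 6*x + 12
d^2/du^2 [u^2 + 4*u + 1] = 2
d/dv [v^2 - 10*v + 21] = 2*v - 10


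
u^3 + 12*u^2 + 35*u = u*(u + 5)*(u + 7)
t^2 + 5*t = t*(t + 5)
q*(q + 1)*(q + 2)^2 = q^4 + 5*q^3 + 8*q^2 + 4*q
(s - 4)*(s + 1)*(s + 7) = s^3 + 4*s^2 - 25*s - 28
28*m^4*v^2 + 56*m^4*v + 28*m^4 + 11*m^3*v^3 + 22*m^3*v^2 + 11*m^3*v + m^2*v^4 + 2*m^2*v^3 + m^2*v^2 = (4*m + v)*(7*m + v)*(m*v + m)^2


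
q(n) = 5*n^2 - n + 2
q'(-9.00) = -91.00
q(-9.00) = 416.00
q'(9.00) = 89.00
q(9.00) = 398.00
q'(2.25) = 21.50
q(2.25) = 25.06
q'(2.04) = 19.40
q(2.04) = 20.77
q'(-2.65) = -27.50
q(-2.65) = 39.76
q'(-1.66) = -17.60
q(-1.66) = 17.44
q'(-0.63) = -7.30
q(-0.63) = 4.61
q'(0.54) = 4.40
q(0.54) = 2.92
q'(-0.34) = -4.40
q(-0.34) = 2.92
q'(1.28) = 11.80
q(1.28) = 8.91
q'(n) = 10*n - 1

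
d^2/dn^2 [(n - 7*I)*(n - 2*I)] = 2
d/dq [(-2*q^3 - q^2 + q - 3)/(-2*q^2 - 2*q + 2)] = (q^4 + 2*q^3 - 2*q^2 - 4*q - 1)/(q^4 + 2*q^3 - q^2 - 2*q + 1)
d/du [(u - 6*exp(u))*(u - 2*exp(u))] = -8*u*exp(u) + 2*u + 24*exp(2*u) - 8*exp(u)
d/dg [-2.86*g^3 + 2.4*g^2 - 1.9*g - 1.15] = -8.58*g^2 + 4.8*g - 1.9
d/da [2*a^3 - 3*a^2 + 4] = 6*a*(a - 1)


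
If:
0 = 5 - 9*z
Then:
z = 5/9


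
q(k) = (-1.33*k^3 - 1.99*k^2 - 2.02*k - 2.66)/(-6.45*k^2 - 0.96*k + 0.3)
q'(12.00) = 0.20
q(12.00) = 2.78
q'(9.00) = 0.20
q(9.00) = 2.17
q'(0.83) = -1.46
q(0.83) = 1.31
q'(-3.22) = 0.20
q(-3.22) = -0.43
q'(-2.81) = 0.21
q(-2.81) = -0.35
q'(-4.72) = 0.20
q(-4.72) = -0.74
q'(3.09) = 0.15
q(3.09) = 1.04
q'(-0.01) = -29.39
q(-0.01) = -8.54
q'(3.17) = 0.16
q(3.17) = 1.06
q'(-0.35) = 327.47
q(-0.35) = 13.88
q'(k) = (12.9*k + 0.96)*(-1.33*k^3 - 1.99*k^2 - 2.02*k - 2.66)/(-6.45*k^2 - 0.96*k + 0.3)^2 + (-3.99*k^2 - 3.98*k - 2.02)/(-6.45*k^2 - 0.96*k + 0.3)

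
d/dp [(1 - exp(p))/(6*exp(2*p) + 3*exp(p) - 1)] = (-3*(1 - exp(p))*(4*exp(p) + 1) - 6*exp(2*p) - 3*exp(p) + 1)*exp(p)/(6*exp(2*p) + 3*exp(p) - 1)^2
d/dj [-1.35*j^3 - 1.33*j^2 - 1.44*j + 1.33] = -4.05*j^2 - 2.66*j - 1.44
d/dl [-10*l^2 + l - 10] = 1 - 20*l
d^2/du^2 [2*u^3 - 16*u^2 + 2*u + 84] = 12*u - 32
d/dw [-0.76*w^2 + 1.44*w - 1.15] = 1.44 - 1.52*w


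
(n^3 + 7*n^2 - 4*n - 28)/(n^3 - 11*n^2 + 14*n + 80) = (n^2 + 5*n - 14)/(n^2 - 13*n + 40)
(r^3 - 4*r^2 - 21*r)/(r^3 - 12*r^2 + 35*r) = (r + 3)/(r - 5)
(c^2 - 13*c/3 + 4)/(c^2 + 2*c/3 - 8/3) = (c - 3)/(c + 2)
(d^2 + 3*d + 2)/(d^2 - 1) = (d + 2)/(d - 1)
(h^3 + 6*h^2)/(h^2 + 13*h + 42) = h^2/(h + 7)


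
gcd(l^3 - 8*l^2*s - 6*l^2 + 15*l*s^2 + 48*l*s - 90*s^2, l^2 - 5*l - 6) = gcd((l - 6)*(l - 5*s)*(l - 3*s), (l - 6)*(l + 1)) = l - 6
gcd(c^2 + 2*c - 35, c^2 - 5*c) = c - 5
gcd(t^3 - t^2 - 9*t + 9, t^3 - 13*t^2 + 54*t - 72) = t - 3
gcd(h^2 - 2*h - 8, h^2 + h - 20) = h - 4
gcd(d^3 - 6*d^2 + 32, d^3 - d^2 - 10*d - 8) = d^2 - 2*d - 8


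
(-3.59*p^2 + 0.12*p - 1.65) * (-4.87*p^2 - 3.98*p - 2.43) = 17.4833*p^4 + 13.7038*p^3 + 16.2816*p^2 + 6.2754*p + 4.0095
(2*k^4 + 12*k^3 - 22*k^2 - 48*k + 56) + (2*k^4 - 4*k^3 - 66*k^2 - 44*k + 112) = 4*k^4 + 8*k^3 - 88*k^2 - 92*k + 168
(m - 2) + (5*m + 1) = 6*m - 1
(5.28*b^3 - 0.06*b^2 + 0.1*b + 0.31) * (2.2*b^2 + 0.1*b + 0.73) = 11.616*b^5 + 0.396*b^4 + 4.0684*b^3 + 0.6482*b^2 + 0.104*b + 0.2263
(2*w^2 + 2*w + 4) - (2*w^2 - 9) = 2*w + 13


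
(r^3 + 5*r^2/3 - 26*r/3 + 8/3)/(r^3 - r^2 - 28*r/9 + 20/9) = 3*(3*r^2 + 11*r - 4)/(9*r^2 + 9*r - 10)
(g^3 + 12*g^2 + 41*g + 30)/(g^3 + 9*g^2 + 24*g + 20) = (g^2 + 7*g + 6)/(g^2 + 4*g + 4)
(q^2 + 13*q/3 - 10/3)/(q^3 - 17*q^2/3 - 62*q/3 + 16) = (q + 5)/(q^2 - 5*q - 24)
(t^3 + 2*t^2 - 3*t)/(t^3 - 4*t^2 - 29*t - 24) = t*(t - 1)/(t^2 - 7*t - 8)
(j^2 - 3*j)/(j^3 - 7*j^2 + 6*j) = (j - 3)/(j^2 - 7*j + 6)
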